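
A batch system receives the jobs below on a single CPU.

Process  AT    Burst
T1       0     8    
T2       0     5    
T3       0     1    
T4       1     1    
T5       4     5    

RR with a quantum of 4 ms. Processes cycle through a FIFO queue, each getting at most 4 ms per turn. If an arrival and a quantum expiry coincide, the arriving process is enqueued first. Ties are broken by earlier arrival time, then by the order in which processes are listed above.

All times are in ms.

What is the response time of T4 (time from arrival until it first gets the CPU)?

8

Schedule: | T1 0-4 | T2 4-8 | T3 8-9 | T4 9-10 | T5 10-14 | T1 14-18 | T2 18-19 | T5 19-20 |
Completion: T1=18  T2=19  T3=9  T4=10  T5=20
Turnaround (C−A): T1=18  T2=19  T3=9  T4=9  T5=16
Response(T4) = first start − arrival = 9 − 1 = 8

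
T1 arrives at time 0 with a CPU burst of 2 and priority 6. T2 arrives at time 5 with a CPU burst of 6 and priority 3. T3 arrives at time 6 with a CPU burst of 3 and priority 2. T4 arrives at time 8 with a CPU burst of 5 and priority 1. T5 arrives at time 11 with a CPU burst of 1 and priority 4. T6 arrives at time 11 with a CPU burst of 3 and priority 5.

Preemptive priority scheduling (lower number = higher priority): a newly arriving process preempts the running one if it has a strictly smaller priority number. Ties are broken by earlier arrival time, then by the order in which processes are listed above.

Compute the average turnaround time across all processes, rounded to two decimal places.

Timeline: | T1 0-2 | idle 2-5 | T2 5-6 | T3 6-8 | T4 8-13 | T3 13-14 | T2 14-19 | T5 19-20 | T6 20-23 |
Completion: T1=2  T2=19  T3=14  T4=13  T5=20  T6=23
Turnaround (C−A): T1=2  T2=14  T3=8  T4=5  T5=9  T6=12
Turnaround times: T1=2, T2=14, T3=8, T4=5, T5=9, T6=12
Average turnaround = (2+14+8+5+9+12) / 6 = 50/6 = 8.33

8.33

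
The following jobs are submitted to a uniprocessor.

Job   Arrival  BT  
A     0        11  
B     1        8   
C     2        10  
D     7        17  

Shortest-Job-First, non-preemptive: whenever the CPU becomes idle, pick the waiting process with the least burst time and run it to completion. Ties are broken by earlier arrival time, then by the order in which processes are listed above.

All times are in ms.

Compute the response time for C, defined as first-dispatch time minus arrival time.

17

Schedule: | A 0-11 | B 11-19 | C 19-29 | D 29-46 |
Completion: A=11  B=19  C=29  D=46
Turnaround (C−A): A=11  B=18  C=27  D=39
Response(C) = first start − arrival = 19 − 2 = 17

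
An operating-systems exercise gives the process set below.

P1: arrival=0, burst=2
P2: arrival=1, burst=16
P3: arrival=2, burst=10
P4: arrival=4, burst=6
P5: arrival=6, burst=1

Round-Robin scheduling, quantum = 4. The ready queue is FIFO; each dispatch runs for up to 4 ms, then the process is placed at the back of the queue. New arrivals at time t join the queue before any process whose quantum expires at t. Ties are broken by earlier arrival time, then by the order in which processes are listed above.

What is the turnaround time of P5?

9

Timeline: | P1 0-2 | P2 2-6 | P3 6-10 | P4 10-14 | P5 14-15 | P2 15-19 | P3 19-23 | P4 23-25 | P2 25-29 | P3 29-31 | P2 31-35 |
Completion: P1=2  P2=35  P3=31  P4=25  P5=15
Turnaround (C−A): P1=2  P2=34  P3=29  P4=21  P5=9
Turnaround(P5) = completion − arrival = 15 − 6 = 9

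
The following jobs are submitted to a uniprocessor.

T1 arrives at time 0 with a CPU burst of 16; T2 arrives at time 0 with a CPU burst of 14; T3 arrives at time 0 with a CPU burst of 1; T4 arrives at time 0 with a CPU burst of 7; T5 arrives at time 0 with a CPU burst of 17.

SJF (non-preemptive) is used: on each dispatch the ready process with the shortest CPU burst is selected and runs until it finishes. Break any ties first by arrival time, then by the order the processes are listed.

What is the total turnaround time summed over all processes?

124

Timeline: | T3 0-1 | T4 1-8 | T2 8-22 | T1 22-38 | T5 38-55 |
Completion: T1=38  T2=22  T3=1  T4=8  T5=55
Turnaround = completion − arrival: T1=38, T2=22, T3=1, T4=8, T5=55
Total turnaround = 38 + 22 + 1 + 8 + 55 = 124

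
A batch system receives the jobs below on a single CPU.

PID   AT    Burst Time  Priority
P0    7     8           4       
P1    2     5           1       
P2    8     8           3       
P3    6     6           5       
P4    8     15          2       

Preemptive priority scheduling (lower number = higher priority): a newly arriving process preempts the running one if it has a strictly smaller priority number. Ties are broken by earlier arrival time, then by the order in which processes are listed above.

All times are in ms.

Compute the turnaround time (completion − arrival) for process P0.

31

Timeline: | idle 0-2 | P1 2-7 | P0 7-8 | P4 8-23 | P2 23-31 | P0 31-38 | P3 38-44 |
Completion: P0=38  P1=7  P2=31  P3=44  P4=23
Turnaround (C−A): P0=31  P1=5  P2=23  P3=38  P4=15
Turnaround(P0) = completion − arrival = 38 − 7 = 31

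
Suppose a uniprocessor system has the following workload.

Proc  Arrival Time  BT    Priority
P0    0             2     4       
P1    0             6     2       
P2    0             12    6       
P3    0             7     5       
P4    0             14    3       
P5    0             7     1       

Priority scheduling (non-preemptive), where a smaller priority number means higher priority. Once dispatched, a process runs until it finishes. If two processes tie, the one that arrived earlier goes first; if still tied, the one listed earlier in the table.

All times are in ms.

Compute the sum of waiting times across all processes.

Schedule: | P5 0-7 | P1 7-13 | P4 13-27 | P0 27-29 | P3 29-36 | P2 36-48 |
Completion: P0=29  P1=13  P2=48  P3=36  P4=27  P5=7
Turnaround (C−A): P0=29  P1=13  P2=48  P3=36  P4=27  P5=7
Waiting = turnaround − burst: P0=27, P1=7, P2=36, P3=29, P4=13, P5=0
Total waiting = 27 + 7 + 36 + 29 + 13 + 0 = 112

112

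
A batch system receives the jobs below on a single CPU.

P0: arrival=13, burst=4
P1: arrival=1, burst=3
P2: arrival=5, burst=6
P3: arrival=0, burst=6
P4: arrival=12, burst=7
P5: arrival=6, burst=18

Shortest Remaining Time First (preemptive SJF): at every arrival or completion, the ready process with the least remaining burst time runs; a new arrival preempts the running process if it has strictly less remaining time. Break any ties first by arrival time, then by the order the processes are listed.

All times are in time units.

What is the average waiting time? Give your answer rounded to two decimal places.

Gantt: | P3 0-1 | P1 1-4 | P3 4-9 | P2 9-15 | P0 15-19 | P4 19-26 | P5 26-44 |
Completion: P0=19  P1=4  P2=15  P3=9  P4=26  P5=44
Waiting times: P0=2, P1=0, P2=4, P3=3, P4=7, P5=20
Average waiting = (2+0+4+3+7+20) / 6 = 36/6 = 6.00

6.00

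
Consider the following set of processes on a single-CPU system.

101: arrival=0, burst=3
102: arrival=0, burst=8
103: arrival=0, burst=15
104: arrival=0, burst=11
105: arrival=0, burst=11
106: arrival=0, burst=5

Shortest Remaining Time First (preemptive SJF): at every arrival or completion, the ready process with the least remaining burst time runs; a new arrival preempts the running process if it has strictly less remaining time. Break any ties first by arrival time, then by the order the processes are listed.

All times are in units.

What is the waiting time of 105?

Gantt: | 101 0-3 | 106 3-8 | 102 8-16 | 104 16-27 | 105 27-38 | 103 38-53 |
Completion: 101=3  102=16  103=53  104=27  105=38  106=8
Turnaround (C−A): 101=3  102=16  103=53  104=27  105=38  106=8
Waiting(105) = turnaround − burst = 38 − 11 = 27

27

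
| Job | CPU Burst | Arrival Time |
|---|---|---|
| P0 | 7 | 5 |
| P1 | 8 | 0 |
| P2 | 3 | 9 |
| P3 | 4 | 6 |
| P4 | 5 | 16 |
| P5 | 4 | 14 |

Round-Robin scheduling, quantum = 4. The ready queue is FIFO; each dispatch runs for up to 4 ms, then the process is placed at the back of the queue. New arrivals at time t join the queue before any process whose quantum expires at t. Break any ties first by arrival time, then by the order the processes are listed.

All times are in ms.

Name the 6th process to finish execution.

P4

Timeline: | P1 0-8 | P0 8-12 | P3 12-16 | P2 16-19 | P0 19-22 | P5 22-26 | P4 26-31 |
Completion: P0=22  P1=8  P2=19  P3=16  P4=31  P5=26
Turnaround (C−A): P0=17  P1=8  P2=10  P3=10  P4=15  P5=12
Finish order: P1 → P3 → P2 → P0 → P5 → P4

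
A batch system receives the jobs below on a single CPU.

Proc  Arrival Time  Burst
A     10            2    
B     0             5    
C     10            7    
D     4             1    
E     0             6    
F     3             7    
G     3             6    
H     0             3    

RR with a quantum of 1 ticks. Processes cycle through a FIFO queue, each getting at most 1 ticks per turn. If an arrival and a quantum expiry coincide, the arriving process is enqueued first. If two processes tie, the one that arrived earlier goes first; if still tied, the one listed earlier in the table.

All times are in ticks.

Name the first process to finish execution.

Schedule: | B 0-1 | E 1-2 | H 2-3 | B 3-4 | E 4-5 | F 5-6 | G 6-7 | H 7-8 | D 8-9 | B 9-10 | E 10-11 | F 11-12 | G 12-13 | H 13-14 | A 14-15 | C 15-16 | B 16-17 | E 17-18 | F 18-19 | G 19-20 | A 20-21 | C 21-22 | B 22-23 | E 23-24 | F 24-25 | G 25-26 | C 26-27 | E 27-28 | F 28-29 | G 29-30 | C 30-31 | F 31-32 | G 32-33 | C 33-34 | F 34-35 | C 35-37 |
Completion: A=21  B=23  C=37  D=9  E=28  F=35  G=33  H=14
Finish order: D → H → A → B → E → G → F → C

D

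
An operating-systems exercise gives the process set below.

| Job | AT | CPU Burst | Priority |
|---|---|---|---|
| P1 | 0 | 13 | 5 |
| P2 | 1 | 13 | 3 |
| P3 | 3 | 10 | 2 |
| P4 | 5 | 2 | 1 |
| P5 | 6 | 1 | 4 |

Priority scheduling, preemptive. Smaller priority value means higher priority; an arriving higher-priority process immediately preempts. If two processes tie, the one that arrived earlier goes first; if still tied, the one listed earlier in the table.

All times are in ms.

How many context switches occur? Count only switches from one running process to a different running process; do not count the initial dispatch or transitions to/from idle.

Schedule: | P1 0-1 | P2 1-3 | P3 3-5 | P4 5-7 | P3 7-15 | P2 15-26 | P5 26-27 | P1 27-39 |
Completion: P1=39  P2=26  P3=15  P4=7  P5=27
Turnaround (C−A): P1=39  P2=25  P3=12  P4=2  P5=21

7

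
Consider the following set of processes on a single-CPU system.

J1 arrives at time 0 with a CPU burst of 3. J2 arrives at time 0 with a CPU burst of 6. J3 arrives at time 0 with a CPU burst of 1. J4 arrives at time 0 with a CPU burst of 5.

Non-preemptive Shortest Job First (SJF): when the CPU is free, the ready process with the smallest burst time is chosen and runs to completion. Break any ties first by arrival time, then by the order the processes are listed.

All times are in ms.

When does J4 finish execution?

9

Schedule: | J3 0-1 | J1 1-4 | J4 4-9 | J2 9-15 |
Completion: J1=4  J2=15  J3=1  J4=9
Turnaround (C−A): J1=4  J2=15  J3=1  J4=9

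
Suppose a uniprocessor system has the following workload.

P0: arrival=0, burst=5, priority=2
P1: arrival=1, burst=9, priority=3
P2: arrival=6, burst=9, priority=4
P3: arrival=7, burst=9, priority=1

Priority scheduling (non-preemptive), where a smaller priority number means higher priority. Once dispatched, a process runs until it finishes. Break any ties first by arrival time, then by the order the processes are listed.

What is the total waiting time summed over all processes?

Timeline: | P0 0-5 | P1 5-14 | P3 14-23 | P2 23-32 |
Completion: P0=5  P1=14  P2=32  P3=23
Turnaround (C−A): P0=5  P1=13  P2=26  P3=16
Waiting = turnaround − burst: P0=0, P1=4, P2=17, P3=7
Total waiting = 0 + 4 + 17 + 7 = 28

28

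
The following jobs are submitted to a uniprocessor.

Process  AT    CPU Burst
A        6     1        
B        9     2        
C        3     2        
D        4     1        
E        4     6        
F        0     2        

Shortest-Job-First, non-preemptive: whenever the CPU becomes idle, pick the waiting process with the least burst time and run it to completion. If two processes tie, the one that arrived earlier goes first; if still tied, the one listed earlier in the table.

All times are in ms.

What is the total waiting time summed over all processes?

Gantt: | F 0-2 | idle 2-3 | C 3-5 | D 5-6 | A 6-7 | E 7-13 | B 13-15 |
Completion: A=7  B=15  C=5  D=6  E=13  F=2
Waiting = turnaround − burst: A=0, B=4, C=0, D=1, E=3, F=0
Total waiting = 0 + 4 + 0 + 1 + 3 + 0 = 8

8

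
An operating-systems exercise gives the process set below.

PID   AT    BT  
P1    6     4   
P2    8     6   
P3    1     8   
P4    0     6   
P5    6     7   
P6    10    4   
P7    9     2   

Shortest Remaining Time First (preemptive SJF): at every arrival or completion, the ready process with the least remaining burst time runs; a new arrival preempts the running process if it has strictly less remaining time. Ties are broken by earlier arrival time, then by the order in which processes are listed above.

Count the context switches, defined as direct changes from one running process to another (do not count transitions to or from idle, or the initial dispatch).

6

Timeline: | P4 0-6 | P1 6-10 | P7 10-12 | P6 12-16 | P2 16-22 | P5 22-29 | P3 29-37 |
Completion: P1=10  P2=22  P3=37  P4=6  P5=29  P6=16  P7=12
Turnaround (C−A): P1=4  P2=14  P3=36  P4=6  P5=23  P6=6  P7=3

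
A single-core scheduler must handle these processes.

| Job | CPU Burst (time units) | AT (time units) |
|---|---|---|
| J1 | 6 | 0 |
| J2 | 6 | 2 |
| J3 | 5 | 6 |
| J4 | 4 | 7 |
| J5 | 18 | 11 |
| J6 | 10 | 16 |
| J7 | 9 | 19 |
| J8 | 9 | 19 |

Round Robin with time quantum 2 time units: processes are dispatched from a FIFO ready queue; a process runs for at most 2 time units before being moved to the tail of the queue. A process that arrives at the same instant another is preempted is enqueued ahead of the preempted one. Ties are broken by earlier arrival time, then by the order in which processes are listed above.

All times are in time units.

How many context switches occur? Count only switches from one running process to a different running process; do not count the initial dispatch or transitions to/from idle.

Schedule: | J1 0-2 | J2 2-4 | J1 4-6 | J2 6-8 | J3 8-10 | J1 10-12 | J4 12-14 | J2 14-16 | J3 16-18 | J5 18-20 | J4 20-22 | J6 22-24 | J3 24-25 | J7 25-27 | J8 27-29 | J5 29-31 | J6 31-33 | J7 33-35 | J8 35-37 | J5 37-39 | J6 39-41 | J7 41-43 | J8 43-45 | J5 45-47 | J6 47-49 | J7 49-51 | J8 51-53 | J5 53-55 | J6 55-57 | J7 57-58 | J8 58-59 | J5 59-67 |
Completion: J1=12  J2=16  J3=25  J4=22  J5=67  J6=57  J7=58  J8=59
Turnaround (C−A): J1=12  J2=14  J3=19  J4=15  J5=56  J6=41  J7=39  J8=40

31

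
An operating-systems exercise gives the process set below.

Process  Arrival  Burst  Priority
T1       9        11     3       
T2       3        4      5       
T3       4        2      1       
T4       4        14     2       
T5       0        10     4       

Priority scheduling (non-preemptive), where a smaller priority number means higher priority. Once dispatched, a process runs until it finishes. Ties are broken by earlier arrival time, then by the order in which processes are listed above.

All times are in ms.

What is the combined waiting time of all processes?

65

Timeline: | T5 0-10 | T3 10-12 | T4 12-26 | T1 26-37 | T2 37-41 |
Completion: T1=37  T2=41  T3=12  T4=26  T5=10
Turnaround (C−A): T1=28  T2=38  T3=8  T4=22  T5=10
Waiting = turnaround − burst: T1=17, T2=34, T3=6, T4=8, T5=0
Total waiting = 17 + 34 + 6 + 8 + 0 = 65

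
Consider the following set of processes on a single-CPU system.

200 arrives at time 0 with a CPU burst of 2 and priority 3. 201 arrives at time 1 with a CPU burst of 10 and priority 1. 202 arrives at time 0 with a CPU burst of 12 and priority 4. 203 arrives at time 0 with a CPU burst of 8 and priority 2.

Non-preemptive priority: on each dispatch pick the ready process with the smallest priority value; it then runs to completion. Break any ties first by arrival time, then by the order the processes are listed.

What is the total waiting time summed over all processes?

45

Timeline: | 203 0-8 | 201 8-18 | 200 18-20 | 202 20-32 |
Completion: 200=20  201=18  202=32  203=8
Turnaround (C−A): 200=20  201=17  202=32  203=8
Waiting = turnaround − burst: 200=18, 201=7, 202=20, 203=0
Total waiting = 18 + 7 + 20 + 0 = 45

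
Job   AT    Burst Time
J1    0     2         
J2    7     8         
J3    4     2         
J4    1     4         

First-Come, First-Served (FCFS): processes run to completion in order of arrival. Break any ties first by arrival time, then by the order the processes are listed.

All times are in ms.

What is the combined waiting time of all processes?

4

Timeline: | J1 0-2 | J4 2-6 | J3 6-8 | J2 8-16 |
Completion: J1=2  J2=16  J3=8  J4=6
Waiting = turnaround − burst: J1=0, J2=1, J3=2, J4=1
Total waiting = 0 + 1 + 2 + 1 = 4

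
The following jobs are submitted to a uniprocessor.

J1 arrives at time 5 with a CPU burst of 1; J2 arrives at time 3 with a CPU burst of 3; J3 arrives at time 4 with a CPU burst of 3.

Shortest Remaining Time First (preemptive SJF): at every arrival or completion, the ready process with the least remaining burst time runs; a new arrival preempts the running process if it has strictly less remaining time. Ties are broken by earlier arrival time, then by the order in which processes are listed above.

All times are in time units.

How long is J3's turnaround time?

Gantt: | idle 0-3 | J2 3-6 | J1 6-7 | J3 7-10 |
Completion: J1=7  J2=6  J3=10
Turnaround(J3) = completion − arrival = 10 − 4 = 6

6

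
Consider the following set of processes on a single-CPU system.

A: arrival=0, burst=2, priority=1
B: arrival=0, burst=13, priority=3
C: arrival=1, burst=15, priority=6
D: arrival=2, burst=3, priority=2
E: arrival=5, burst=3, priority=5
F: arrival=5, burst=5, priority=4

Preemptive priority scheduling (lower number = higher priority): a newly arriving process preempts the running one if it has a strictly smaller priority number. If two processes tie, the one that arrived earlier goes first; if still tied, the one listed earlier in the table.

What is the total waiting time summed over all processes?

Timeline: | A 0-2 | D 2-5 | B 5-18 | F 18-23 | E 23-26 | C 26-41 |
Completion: A=2  B=18  C=41  D=5  E=26  F=23
Turnaround (C−A): A=2  B=18  C=40  D=3  E=21  F=18
Waiting = turnaround − burst: A=0, B=5, C=25, D=0, E=18, F=13
Total waiting = 0 + 5 + 25 + 0 + 18 + 13 = 61

61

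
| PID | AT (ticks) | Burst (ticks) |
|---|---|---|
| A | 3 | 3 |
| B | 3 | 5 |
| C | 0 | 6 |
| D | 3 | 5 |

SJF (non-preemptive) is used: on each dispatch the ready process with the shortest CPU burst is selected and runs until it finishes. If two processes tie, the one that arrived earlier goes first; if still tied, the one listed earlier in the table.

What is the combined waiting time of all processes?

20

Timeline: | C 0-6 | A 6-9 | B 9-14 | D 14-19 |
Completion: A=9  B=14  C=6  D=19
Waiting = turnaround − burst: A=3, B=6, C=0, D=11
Total waiting = 3 + 6 + 0 + 11 = 20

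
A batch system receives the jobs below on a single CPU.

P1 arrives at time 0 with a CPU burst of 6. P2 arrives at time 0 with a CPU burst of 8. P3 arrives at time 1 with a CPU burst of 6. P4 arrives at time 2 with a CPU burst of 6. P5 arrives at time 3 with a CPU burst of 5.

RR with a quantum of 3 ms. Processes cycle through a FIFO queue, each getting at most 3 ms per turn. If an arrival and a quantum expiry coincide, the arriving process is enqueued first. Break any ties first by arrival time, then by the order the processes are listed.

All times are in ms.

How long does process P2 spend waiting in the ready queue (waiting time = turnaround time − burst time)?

Schedule: | P1 0-3 | P2 3-6 | P3 6-9 | P4 9-12 | P5 12-15 | P1 15-18 | P2 18-21 | P3 21-24 | P4 24-27 | P5 27-29 | P2 29-31 |
Completion: P1=18  P2=31  P3=24  P4=27  P5=29
Waiting(P2) = turnaround − burst = 31 − 8 = 23

23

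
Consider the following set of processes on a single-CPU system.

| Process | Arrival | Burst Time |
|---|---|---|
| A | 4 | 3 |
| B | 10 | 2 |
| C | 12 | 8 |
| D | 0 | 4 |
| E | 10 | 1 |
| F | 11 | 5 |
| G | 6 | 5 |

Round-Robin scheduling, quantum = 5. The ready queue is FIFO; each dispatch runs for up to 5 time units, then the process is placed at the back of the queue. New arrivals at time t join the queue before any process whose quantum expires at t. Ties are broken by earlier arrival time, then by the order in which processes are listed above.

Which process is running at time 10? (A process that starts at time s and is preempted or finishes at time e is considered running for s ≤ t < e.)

G

Timeline: | D 0-4 | A 4-7 | G 7-12 | B 12-14 | E 14-15 | F 15-20 | C 20-28 |
Completion: A=7  B=14  C=28  D=4  E=15  F=20  G=12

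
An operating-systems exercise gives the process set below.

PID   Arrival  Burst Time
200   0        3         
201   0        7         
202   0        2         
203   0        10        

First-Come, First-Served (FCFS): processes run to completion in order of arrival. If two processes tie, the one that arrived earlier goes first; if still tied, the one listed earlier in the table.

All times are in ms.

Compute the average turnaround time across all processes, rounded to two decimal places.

11.75

Schedule: | 200 0-3 | 201 3-10 | 202 10-12 | 203 12-22 |
Completion: 200=3  201=10  202=12  203=22
Turnaround (C−A): 200=3  201=10  202=12  203=22
Turnaround times: 200=3, 201=10, 202=12, 203=22
Average turnaround = (3+10+12+22) / 4 = 47/4 = 11.75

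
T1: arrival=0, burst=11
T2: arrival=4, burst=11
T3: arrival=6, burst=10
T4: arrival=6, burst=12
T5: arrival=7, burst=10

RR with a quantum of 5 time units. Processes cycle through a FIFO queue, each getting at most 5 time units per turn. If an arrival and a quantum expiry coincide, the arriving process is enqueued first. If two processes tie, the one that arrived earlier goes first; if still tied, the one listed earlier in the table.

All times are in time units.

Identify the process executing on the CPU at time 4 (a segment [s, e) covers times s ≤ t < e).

T1

Gantt: | T1 0-5 | T2 5-10 | T1 10-15 | T3 15-20 | T4 20-25 | T5 25-30 | T2 30-35 | T1 35-36 | T3 36-41 | T4 41-46 | T5 46-51 | T2 51-52 | T4 52-54 |
Completion: T1=36  T2=52  T3=41  T4=54  T5=51
Turnaround (C−A): T1=36  T2=48  T3=35  T4=48  T5=44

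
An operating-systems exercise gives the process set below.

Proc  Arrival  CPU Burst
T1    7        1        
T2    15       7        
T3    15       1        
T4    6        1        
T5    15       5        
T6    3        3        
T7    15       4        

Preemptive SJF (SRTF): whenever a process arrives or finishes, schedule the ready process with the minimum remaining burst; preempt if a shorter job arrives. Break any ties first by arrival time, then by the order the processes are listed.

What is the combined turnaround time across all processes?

Schedule: | idle 0-3 | T6 3-6 | T4 6-7 | T1 7-8 | idle 8-15 | T3 15-16 | T7 16-20 | T5 20-25 | T2 25-32 |
Completion: T1=8  T2=32  T3=16  T4=7  T5=25  T6=6  T7=20
Turnaround = completion − arrival: T1=1, T2=17, T3=1, T4=1, T5=10, T6=3, T7=5
Total turnaround = 1 + 17 + 1 + 1 + 10 + 3 + 5 = 38

38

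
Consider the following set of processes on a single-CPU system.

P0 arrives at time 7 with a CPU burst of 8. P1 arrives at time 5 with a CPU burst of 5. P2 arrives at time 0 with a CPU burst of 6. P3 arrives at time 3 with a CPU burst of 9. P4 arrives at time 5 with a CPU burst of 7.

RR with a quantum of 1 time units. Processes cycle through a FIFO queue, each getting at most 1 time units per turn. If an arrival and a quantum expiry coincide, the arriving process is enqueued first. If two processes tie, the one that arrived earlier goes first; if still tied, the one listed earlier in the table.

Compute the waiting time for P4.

20

Gantt: | P2 0-3 | P3 3-4 | P2 4-5 | P3 5-6 | P1 6-7 | P4 7-8 | P2 8-9 | P3 9-10 | P0 10-11 | P1 11-12 | P4 12-13 | P2 13-14 | P3 14-15 | P0 15-16 | P1 16-17 | P4 17-18 | P3 18-19 | P0 19-20 | P1 20-21 | P4 21-22 | P3 22-23 | P0 23-24 | P1 24-25 | P4 25-26 | P3 26-27 | P0 27-28 | P4 28-29 | P3 29-30 | P0 30-31 | P4 31-32 | P3 32-33 | P0 33-35 |
Completion: P0=35  P1=25  P2=14  P3=33  P4=32
Waiting(P4) = turnaround − burst = 27 − 7 = 20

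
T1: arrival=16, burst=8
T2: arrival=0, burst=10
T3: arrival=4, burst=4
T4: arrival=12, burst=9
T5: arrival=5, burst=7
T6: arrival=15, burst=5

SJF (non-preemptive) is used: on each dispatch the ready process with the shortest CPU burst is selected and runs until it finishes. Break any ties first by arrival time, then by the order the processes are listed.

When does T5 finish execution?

21

Timeline: | T2 0-10 | T3 10-14 | T5 14-21 | T6 21-26 | T1 26-34 | T4 34-43 |
Completion: T1=34  T2=10  T3=14  T4=43  T5=21  T6=26
Turnaround (C−A): T1=18  T2=10  T3=10  T4=31  T5=16  T6=11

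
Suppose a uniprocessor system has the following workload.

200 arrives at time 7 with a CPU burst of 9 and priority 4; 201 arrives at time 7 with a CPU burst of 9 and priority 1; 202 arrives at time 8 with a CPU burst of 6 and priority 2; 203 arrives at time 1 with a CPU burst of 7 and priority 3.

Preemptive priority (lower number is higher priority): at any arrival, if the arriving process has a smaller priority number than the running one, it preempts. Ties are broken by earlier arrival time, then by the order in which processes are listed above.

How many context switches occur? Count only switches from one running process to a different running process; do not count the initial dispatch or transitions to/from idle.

4

Gantt: | idle 0-1 | 203 1-7 | 201 7-16 | 202 16-22 | 203 22-23 | 200 23-32 |
Completion: 200=32  201=16  202=22  203=23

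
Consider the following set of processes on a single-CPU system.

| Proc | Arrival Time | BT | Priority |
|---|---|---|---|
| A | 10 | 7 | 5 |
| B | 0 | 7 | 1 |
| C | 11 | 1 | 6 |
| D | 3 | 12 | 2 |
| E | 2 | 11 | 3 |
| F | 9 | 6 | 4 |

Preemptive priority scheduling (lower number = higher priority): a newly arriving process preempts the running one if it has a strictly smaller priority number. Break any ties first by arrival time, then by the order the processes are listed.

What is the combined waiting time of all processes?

100

Schedule: | B 0-7 | D 7-19 | E 19-30 | F 30-36 | A 36-43 | C 43-44 |
Completion: A=43  B=7  C=44  D=19  E=30  F=36
Waiting = turnaround − burst: A=26, B=0, C=32, D=4, E=17, F=21
Total waiting = 26 + 0 + 32 + 4 + 17 + 21 = 100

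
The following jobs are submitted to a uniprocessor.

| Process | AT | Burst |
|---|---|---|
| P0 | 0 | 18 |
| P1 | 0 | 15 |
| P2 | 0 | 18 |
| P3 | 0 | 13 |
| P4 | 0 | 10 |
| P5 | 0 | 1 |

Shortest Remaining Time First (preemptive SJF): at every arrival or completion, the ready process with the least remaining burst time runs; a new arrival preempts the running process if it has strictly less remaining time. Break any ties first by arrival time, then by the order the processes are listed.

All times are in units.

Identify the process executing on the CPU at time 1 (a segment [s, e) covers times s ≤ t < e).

P4

Gantt: | P5 0-1 | P4 1-11 | P3 11-24 | P1 24-39 | P0 39-57 | P2 57-75 |
Completion: P0=57  P1=39  P2=75  P3=24  P4=11  P5=1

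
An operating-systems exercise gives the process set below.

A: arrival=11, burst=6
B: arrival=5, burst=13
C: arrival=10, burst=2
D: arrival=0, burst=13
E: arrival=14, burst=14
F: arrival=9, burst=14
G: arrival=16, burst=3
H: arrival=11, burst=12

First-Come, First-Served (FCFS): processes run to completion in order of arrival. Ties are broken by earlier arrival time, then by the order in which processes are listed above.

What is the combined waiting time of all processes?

227

Timeline: | D 0-13 | B 13-26 | F 26-40 | C 40-42 | A 42-48 | H 48-60 | E 60-74 | G 74-77 |
Completion: A=48  B=26  C=42  D=13  E=74  F=40  G=77  H=60
Waiting = turnaround − burst: A=31, B=8, C=30, D=0, E=46, F=17, G=58, H=37
Total waiting = 31 + 8 + 30 + 0 + 46 + 17 + 58 + 37 = 227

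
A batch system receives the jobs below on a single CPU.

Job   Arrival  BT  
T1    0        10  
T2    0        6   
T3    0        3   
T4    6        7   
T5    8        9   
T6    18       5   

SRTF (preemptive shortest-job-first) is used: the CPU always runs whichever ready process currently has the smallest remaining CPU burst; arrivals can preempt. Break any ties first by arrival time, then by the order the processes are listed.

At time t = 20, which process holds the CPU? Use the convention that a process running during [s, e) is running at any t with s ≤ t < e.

Schedule: | T3 0-3 | T2 3-9 | T4 9-16 | T5 16-18 | T6 18-23 | T5 23-30 | T1 30-40 |
Completion: T1=40  T2=9  T3=3  T4=16  T5=30  T6=23

T6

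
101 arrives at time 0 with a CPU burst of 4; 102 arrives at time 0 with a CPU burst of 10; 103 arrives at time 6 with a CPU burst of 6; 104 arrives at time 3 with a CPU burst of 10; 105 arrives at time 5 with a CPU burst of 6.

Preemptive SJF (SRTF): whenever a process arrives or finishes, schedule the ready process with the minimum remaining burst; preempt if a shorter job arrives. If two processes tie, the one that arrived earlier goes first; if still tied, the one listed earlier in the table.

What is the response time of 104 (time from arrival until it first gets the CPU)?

23

Schedule: | 101 0-4 | 102 4-5 | 105 5-11 | 103 11-17 | 102 17-26 | 104 26-36 |
Completion: 101=4  102=26  103=17  104=36  105=11
Turnaround (C−A): 101=4  102=26  103=11  104=33  105=6
Response(104) = first start − arrival = 26 − 3 = 23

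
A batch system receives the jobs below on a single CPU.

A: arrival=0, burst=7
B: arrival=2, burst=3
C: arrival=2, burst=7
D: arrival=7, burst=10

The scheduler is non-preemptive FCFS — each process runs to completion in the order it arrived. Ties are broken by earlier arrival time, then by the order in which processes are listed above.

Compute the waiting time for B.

5

Schedule: | A 0-7 | B 7-10 | C 10-17 | D 17-27 |
Completion: A=7  B=10  C=17  D=27
Turnaround (C−A): A=7  B=8  C=15  D=20
Waiting(B) = turnaround − burst = 8 − 3 = 5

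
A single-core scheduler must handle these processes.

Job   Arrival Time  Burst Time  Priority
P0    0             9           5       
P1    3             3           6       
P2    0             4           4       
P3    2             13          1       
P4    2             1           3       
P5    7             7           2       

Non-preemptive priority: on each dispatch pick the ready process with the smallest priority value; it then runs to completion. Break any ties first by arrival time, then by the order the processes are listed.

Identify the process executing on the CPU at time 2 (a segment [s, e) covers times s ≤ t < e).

Schedule: | P2 0-4 | P3 4-17 | P5 17-24 | P4 24-25 | P0 25-34 | P1 34-37 |
Completion: P0=34  P1=37  P2=4  P3=17  P4=25  P5=24

P2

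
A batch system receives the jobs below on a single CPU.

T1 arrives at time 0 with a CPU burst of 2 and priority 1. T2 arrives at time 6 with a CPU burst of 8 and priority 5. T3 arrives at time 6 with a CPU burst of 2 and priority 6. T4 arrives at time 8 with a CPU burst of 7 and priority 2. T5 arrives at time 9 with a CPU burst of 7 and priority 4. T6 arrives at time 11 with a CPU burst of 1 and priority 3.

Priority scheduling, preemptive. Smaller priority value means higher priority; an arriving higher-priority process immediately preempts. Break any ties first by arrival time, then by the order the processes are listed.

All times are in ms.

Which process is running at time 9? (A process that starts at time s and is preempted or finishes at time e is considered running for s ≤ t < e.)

T4

Timeline: | T1 0-2 | idle 2-6 | T2 6-8 | T4 8-15 | T6 15-16 | T5 16-23 | T2 23-29 | T3 29-31 |
Completion: T1=2  T2=29  T3=31  T4=15  T5=23  T6=16
Turnaround (C−A): T1=2  T2=23  T3=25  T4=7  T5=14  T6=5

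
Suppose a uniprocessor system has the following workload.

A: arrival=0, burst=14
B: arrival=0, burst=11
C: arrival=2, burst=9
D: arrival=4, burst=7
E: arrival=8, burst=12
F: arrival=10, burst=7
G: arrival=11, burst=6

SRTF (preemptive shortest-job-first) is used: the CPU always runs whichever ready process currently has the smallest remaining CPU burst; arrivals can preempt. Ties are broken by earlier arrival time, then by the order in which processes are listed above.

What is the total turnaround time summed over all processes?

206

Timeline: | B 0-11 | G 11-17 | D 17-24 | F 24-31 | C 31-40 | E 40-52 | A 52-66 |
Completion: A=66  B=11  C=40  D=24  E=52  F=31  G=17
Turnaround = completion − arrival: A=66, B=11, C=38, D=20, E=44, F=21, G=6
Total turnaround = 66 + 11 + 38 + 20 + 44 + 21 + 6 = 206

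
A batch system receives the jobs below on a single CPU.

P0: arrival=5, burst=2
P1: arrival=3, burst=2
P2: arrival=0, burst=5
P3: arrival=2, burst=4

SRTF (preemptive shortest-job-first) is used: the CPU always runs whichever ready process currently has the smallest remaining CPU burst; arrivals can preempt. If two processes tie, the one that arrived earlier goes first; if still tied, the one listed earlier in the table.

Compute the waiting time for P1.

2

Gantt: | P2 0-5 | P1 5-7 | P0 7-9 | P3 9-13 |
Completion: P0=9  P1=7  P2=5  P3=13
Waiting(P1) = turnaround − burst = 4 − 2 = 2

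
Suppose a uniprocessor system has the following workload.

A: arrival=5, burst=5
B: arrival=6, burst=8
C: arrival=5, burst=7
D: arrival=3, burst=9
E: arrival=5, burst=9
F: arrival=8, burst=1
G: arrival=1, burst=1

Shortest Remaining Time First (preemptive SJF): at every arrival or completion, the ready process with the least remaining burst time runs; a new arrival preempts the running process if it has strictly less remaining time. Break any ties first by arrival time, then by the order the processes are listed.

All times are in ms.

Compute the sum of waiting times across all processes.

67

Timeline: | idle 0-1 | G 1-2 | idle 2-3 | D 3-5 | A 5-8 | F 8-9 | A 9-11 | D 11-18 | C 18-25 | B 25-33 | E 33-42 |
Completion: A=11  B=33  C=25  D=18  E=42  F=9  G=2
Waiting = turnaround − burst: A=1, B=19, C=13, D=6, E=28, F=0, G=0
Total waiting = 1 + 19 + 13 + 6 + 28 + 0 + 0 = 67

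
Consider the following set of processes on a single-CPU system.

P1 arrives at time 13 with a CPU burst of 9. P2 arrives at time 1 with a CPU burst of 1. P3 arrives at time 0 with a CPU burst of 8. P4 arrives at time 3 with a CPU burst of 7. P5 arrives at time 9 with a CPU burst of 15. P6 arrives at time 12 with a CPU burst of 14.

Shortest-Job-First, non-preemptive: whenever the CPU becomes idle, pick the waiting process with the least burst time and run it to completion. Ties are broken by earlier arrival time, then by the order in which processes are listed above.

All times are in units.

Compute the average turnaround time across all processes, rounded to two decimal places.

Gantt: | P3 0-8 | P2 8-9 | P4 9-16 | P1 16-25 | P6 25-39 | P5 39-54 |
Completion: P1=25  P2=9  P3=8  P4=16  P5=54  P6=39
Turnaround (C−A): P1=12  P2=8  P3=8  P4=13  P5=45  P6=27
Turnaround times: P1=12, P2=8, P3=8, P4=13, P5=45, P6=27
Average turnaround = (12+8+8+13+45+27) / 6 = 113/6 = 18.83

18.83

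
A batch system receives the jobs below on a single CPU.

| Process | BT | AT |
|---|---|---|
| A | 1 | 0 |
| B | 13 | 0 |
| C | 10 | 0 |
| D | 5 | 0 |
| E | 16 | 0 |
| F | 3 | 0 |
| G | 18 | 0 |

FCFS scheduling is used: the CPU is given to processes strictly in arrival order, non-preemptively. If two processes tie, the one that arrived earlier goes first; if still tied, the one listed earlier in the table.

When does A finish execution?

1

Timeline: | A 0-1 | B 1-14 | C 14-24 | D 24-29 | E 29-45 | F 45-48 | G 48-66 |
Completion: A=1  B=14  C=24  D=29  E=45  F=48  G=66
Turnaround (C−A): A=1  B=14  C=24  D=29  E=45  F=48  G=66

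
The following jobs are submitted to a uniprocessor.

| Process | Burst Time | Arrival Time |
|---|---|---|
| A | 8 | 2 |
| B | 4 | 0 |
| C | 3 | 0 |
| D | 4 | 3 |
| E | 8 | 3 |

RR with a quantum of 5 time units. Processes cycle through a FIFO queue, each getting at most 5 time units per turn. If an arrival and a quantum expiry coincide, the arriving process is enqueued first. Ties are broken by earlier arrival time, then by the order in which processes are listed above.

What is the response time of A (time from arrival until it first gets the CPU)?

5

Timeline: | B 0-4 | C 4-7 | A 7-12 | D 12-16 | E 16-21 | A 21-24 | E 24-27 |
Completion: A=24  B=4  C=7  D=16  E=27
Turnaround (C−A): A=22  B=4  C=7  D=13  E=24
Response(A) = first start − arrival = 7 − 2 = 5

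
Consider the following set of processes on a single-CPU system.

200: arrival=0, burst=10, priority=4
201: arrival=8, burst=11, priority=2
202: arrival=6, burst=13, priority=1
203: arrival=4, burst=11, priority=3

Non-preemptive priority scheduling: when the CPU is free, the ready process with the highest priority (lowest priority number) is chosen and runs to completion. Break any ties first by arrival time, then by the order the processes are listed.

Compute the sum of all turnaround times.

Timeline: | 200 0-10 | 202 10-23 | 201 23-34 | 203 34-45 |
Completion: 200=10  201=34  202=23  203=45
Turnaround = completion − arrival: 200=10, 201=26, 202=17, 203=41
Total turnaround = 10 + 26 + 17 + 41 = 94

94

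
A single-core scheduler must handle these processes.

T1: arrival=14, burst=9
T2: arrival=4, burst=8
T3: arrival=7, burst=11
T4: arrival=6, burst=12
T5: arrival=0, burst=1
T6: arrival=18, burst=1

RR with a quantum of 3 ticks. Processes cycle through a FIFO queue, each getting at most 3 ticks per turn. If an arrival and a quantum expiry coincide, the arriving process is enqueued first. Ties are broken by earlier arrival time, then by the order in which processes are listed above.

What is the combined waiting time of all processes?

92

Gantt: | T5 0-1 | idle 1-4 | T2 4-7 | T4 7-10 | T3 10-13 | T2 13-16 | T4 16-19 | T3 19-22 | T1 22-25 | T2 25-27 | T6 27-28 | T4 28-31 | T3 31-34 | T1 34-37 | T4 37-40 | T3 40-42 | T1 42-45 |
Completion: T1=45  T2=27  T3=42  T4=40  T5=1  T6=28
Turnaround (C−A): T1=31  T2=23  T3=35  T4=34  T5=1  T6=10
Waiting = turnaround − burst: T1=22, T2=15, T3=24, T4=22, T5=0, T6=9
Total waiting = 22 + 15 + 24 + 22 + 0 + 9 = 92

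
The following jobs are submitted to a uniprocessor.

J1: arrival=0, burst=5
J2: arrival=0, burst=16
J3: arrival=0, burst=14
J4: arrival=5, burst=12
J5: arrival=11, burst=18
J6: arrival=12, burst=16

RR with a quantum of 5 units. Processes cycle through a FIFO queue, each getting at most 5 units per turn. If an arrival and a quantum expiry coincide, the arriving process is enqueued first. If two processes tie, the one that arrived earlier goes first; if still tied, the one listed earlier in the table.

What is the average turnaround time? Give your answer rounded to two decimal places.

55.83

Timeline: | J1 0-5 | J2 5-10 | J3 10-15 | J4 15-20 | J2 20-25 | J5 25-30 | J6 30-35 | J3 35-40 | J4 40-45 | J2 45-50 | J5 50-55 | J6 55-60 | J3 60-64 | J4 64-66 | J2 66-67 | J5 67-72 | J6 72-77 | J5 77-80 | J6 80-81 |
Completion: J1=5  J2=67  J3=64  J4=66  J5=80  J6=81
Turnaround (C−A): J1=5  J2=67  J3=64  J4=61  J5=69  J6=69
Turnaround times: J1=5, J2=67, J3=64, J4=61, J5=69, J6=69
Average turnaround = (5+67+64+61+69+69) / 6 = 335/6 = 55.83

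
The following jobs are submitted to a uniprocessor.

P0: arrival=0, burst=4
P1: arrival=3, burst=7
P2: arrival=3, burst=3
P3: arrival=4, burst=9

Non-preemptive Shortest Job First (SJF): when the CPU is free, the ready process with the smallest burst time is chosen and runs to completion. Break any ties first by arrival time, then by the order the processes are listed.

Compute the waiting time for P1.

4

Timeline: | P0 0-4 | P2 4-7 | P1 7-14 | P3 14-23 |
Completion: P0=4  P1=14  P2=7  P3=23
Waiting(P1) = turnaround − burst = 11 − 7 = 4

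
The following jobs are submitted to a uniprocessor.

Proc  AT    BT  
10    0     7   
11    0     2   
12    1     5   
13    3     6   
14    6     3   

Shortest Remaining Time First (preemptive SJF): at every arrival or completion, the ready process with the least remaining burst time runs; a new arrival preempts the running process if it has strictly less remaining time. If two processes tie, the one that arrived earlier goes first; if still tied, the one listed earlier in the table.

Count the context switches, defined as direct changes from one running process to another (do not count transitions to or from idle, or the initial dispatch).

Schedule: | 11 0-2 | 12 2-7 | 14 7-10 | 13 10-16 | 10 16-23 |
Completion: 10=23  11=2  12=7  13=16  14=10

4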